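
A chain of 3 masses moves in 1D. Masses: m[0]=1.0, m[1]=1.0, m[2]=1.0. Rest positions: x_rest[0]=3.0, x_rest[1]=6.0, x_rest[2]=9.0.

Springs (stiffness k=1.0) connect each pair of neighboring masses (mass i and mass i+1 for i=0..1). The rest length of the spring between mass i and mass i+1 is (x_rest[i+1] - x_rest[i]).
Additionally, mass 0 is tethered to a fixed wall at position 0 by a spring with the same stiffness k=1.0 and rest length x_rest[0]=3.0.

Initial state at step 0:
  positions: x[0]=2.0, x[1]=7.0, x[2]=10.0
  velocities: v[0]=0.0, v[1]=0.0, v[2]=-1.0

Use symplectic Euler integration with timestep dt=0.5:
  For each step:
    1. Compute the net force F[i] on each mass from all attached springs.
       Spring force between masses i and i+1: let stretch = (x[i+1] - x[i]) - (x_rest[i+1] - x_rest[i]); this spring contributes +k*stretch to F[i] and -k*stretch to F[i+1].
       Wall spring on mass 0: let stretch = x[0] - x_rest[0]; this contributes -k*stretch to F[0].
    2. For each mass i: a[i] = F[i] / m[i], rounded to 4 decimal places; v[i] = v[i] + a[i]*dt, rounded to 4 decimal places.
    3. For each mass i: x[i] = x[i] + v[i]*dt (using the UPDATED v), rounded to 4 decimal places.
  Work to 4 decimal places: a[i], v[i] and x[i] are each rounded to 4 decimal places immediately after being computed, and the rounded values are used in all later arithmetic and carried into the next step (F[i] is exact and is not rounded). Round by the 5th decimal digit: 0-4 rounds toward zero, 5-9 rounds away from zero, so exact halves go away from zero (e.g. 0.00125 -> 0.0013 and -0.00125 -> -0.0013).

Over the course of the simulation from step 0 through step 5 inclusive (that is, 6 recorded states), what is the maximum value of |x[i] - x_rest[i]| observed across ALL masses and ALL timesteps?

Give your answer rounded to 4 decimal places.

Answer: 1.5146

Derivation:
Step 0: x=[2.0000 7.0000 10.0000] v=[0.0000 0.0000 -1.0000]
Step 1: x=[2.7500 6.5000 9.5000] v=[1.5000 -1.0000 -1.0000]
Step 2: x=[3.7500 5.8125 9.0000] v=[2.0000 -1.3750 -1.0000]
Step 3: x=[4.3282 5.4063 8.4531] v=[1.1563 -0.8125 -1.0938]
Step 4: x=[4.0938 5.4923 7.8945] v=[-0.4688 0.1719 -1.1172]
Step 5: x=[3.1856 5.8292 7.4854] v=[-1.8165 0.6738 -0.8183]
Max displacement = 1.5146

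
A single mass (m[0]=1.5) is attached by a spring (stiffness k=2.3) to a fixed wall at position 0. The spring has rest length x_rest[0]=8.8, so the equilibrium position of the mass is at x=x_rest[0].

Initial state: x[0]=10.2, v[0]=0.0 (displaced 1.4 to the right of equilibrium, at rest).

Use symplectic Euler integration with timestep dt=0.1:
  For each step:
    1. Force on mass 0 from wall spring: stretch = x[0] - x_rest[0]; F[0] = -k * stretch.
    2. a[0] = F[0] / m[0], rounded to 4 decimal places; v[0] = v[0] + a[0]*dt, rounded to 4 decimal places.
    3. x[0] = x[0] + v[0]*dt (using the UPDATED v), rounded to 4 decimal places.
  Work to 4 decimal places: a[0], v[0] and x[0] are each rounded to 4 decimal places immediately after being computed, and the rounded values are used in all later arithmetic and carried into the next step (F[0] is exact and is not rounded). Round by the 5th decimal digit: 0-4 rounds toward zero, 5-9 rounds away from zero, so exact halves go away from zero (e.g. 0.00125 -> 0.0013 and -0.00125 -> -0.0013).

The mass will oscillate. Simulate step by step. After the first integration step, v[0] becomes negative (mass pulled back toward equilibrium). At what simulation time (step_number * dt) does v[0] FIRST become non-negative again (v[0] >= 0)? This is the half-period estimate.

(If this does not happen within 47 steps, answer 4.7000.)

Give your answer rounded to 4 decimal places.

Answer: 2.6000

Derivation:
Step 0: x=[10.2000] v=[0.0000]
Step 1: x=[10.1785] v=[-0.2147]
Step 2: x=[10.1359] v=[-0.4261]
Step 3: x=[10.0728] v=[-0.6309]
Step 4: x=[9.9902] v=[-0.8261]
Step 5: x=[9.8893] v=[-1.0086]
Step 6: x=[9.7717] v=[-1.1756]
Step 7: x=[9.6392] v=[-1.3246]
Step 8: x=[9.4939] v=[-1.4533]
Step 9: x=[9.3379] v=[-1.5597]
Step 10: x=[9.1737] v=[-1.6422]
Step 11: x=[9.0038] v=[-1.6995]
Step 12: x=[8.8307] v=[-1.7308]
Step 13: x=[8.6572] v=[-1.7355]
Step 14: x=[8.4858] v=[-1.7136]
Step 15: x=[8.3193] v=[-1.6654]
Step 16: x=[8.1601] v=[-1.5917]
Step 17: x=[8.0107] v=[-1.4936]
Step 18: x=[7.8734] v=[-1.3726]
Step 19: x=[7.7504] v=[-1.2305]
Step 20: x=[7.6434] v=[-1.0696]
Step 21: x=[7.5542] v=[-0.8923]
Step 22: x=[7.4841] v=[-0.7013]
Step 23: x=[7.4342] v=[-0.4995]
Step 24: x=[7.4052] v=[-0.2901]
Step 25: x=[7.3976] v=[-0.0762]
Step 26: x=[7.4115] v=[0.1388]
First v>=0 after going negative at step 26, time=2.6000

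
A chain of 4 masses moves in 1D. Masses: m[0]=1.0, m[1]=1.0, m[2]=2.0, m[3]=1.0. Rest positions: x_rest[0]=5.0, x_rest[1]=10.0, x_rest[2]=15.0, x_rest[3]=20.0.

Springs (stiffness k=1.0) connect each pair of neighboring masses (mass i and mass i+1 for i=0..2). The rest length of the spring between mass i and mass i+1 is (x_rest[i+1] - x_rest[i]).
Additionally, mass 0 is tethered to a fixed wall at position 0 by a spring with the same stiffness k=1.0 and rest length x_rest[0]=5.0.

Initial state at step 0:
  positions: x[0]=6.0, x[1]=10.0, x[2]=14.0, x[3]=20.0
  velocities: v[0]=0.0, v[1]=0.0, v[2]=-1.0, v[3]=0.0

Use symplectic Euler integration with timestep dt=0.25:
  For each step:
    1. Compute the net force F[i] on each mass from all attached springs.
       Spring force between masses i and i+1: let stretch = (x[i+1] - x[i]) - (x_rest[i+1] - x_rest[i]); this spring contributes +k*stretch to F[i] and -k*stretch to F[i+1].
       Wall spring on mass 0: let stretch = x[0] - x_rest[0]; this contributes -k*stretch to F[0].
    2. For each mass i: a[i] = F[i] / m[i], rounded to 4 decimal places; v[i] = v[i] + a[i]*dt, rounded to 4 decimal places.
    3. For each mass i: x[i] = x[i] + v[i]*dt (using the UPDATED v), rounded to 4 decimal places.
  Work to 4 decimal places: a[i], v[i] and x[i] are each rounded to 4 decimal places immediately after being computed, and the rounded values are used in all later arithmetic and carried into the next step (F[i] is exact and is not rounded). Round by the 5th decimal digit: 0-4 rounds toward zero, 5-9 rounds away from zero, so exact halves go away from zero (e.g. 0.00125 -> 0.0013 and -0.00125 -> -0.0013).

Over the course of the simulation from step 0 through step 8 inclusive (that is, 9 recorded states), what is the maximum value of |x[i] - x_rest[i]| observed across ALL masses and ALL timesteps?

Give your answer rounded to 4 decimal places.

Step 0: x=[6.0000 10.0000 14.0000 20.0000] v=[0.0000 0.0000 -1.0000 0.0000]
Step 1: x=[5.8750 10.0000 13.8125 19.9375] v=[-0.5000 0.0000 -0.7500 -0.2500]
Step 2: x=[5.6406 9.9805 13.6973 19.8047] v=[-0.9375 -0.0781 -0.4609 -0.5313]
Step 3: x=[5.3249 9.9220 13.6568 19.6027] v=[-1.2627 -0.2339 -0.1621 -0.8082]
Step 4: x=[4.9637 9.8096 13.6854 19.3415] v=[-1.4447 -0.4495 0.1143 -1.0447]
Step 5: x=[4.5952 9.6366 13.7696 19.0393] v=[-1.4742 -0.6920 0.3369 -1.2087]
Step 6: x=[4.2545 9.4068 13.8894 18.7203] v=[-1.3627 -0.9191 0.4790 -1.2761]
Step 7: x=[3.9699 9.1352 14.0201 18.4119] v=[-1.1383 -1.0865 0.5226 -1.2338]
Step 8: x=[3.7600 8.8461 14.1354 18.1415] v=[-0.8395 -1.1566 0.4610 -1.0818]
Max displacement = 1.8585

Answer: 1.8585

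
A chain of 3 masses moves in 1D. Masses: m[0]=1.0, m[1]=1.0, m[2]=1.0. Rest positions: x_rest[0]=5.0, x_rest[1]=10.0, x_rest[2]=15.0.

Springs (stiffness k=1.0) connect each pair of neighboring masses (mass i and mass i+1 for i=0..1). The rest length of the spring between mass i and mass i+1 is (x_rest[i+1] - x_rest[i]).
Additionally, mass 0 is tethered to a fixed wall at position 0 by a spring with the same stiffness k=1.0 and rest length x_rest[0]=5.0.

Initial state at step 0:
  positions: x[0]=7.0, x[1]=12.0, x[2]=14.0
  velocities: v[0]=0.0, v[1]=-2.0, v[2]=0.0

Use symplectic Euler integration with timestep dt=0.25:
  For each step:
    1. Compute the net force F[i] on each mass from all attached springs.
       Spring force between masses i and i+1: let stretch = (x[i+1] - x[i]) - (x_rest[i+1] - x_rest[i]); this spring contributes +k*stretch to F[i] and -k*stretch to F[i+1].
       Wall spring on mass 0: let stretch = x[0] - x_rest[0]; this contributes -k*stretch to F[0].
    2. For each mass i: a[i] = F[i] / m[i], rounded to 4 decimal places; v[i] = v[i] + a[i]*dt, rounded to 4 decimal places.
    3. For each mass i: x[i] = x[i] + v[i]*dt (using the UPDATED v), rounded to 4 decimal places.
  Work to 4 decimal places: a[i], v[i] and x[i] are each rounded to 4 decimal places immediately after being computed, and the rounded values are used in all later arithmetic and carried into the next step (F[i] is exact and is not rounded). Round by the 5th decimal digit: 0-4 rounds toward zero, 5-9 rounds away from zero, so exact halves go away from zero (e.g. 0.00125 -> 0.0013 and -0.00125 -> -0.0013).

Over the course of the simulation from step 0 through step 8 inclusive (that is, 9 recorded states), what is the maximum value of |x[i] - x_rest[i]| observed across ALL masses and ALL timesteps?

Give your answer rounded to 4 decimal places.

Step 0: x=[7.0000 12.0000 14.0000] v=[0.0000 -2.0000 0.0000]
Step 1: x=[6.8750 11.3125 14.1875] v=[-0.5000 -2.7500 0.7500]
Step 2: x=[6.5977 10.5274 14.5078] v=[-1.1094 -3.1406 1.2813]
Step 3: x=[6.1536 9.7454 14.8919] v=[-1.7764 -3.1279 1.5362]
Step 4: x=[5.5494 9.0606 15.2668] v=[-2.4169 -2.7392 1.4996]
Step 5: x=[4.8178 8.5442 15.5663] v=[-2.9265 -2.0655 1.1981]
Step 6: x=[4.0180 8.2338 15.7395] v=[-3.1994 -1.2416 0.6926]
Step 7: x=[3.2305 8.1290 15.7561] v=[-3.1500 -0.4191 0.0662]
Step 8: x=[2.5473 8.1948 15.6085] v=[-2.7330 0.2631 -0.5906]
Max displacement = 2.4527

Answer: 2.4527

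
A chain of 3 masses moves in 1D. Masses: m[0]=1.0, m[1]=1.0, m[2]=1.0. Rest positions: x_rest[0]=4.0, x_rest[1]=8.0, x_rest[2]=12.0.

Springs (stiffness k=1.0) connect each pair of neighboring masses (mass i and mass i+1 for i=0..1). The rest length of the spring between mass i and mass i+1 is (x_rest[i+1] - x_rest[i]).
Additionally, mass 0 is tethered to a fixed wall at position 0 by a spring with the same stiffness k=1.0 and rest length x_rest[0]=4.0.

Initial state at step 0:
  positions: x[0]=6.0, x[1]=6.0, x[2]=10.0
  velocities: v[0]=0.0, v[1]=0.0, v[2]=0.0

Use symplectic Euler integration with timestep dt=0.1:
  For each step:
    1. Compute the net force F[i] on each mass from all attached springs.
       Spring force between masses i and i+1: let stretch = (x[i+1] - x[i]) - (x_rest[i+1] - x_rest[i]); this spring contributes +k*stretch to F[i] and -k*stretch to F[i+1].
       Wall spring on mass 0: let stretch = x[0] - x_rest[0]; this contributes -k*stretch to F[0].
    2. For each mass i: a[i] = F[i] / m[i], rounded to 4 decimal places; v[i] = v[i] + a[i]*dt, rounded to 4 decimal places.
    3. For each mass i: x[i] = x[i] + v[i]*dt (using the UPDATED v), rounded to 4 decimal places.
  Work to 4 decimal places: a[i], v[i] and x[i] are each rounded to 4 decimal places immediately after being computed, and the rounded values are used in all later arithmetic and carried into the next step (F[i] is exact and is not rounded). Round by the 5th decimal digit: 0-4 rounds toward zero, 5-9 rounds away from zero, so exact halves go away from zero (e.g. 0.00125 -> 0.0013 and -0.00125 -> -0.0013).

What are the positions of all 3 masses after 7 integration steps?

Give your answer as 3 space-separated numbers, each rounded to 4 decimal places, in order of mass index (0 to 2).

Answer: 4.5122 6.9535 10.0467

Derivation:
Step 0: x=[6.0000 6.0000 10.0000] v=[0.0000 0.0000 0.0000]
Step 1: x=[5.9400 6.0400 10.0000] v=[-0.6000 0.4000 0.0000]
Step 2: x=[5.8216 6.1186 10.0004] v=[-1.1840 0.7860 0.0040]
Step 3: x=[5.6480 6.2331 10.0020] v=[-1.7365 1.1445 0.0158]
Step 4: x=[5.4237 6.3794 10.0059] v=[-2.2428 1.4629 0.0389]
Step 5: x=[5.1547 6.5524 10.0135] v=[-2.6896 1.7300 0.0763]
Step 6: x=[4.8482 6.7460 10.0265] v=[-3.0653 1.9363 0.1302]
Step 7: x=[4.5122 6.9535 10.0467] v=[-3.3603 2.0746 0.2022]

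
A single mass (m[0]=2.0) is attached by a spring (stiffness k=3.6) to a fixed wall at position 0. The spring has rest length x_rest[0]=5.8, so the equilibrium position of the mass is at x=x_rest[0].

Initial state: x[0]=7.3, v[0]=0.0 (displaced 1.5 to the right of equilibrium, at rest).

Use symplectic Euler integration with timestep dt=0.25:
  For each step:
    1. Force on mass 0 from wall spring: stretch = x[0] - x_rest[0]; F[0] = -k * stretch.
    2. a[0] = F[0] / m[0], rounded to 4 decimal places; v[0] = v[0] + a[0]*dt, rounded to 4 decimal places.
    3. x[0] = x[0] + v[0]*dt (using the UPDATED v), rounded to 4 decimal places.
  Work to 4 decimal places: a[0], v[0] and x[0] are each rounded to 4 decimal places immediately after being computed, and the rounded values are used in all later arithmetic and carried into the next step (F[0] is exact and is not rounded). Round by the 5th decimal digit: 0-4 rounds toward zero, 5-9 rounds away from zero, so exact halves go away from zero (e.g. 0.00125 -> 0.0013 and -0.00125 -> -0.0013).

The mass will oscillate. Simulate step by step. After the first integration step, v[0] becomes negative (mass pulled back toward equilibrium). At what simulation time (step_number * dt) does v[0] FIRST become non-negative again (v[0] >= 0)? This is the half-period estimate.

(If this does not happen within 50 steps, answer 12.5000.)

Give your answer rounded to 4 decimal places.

Answer: 2.5000

Derivation:
Step 0: x=[7.3000] v=[0.0000]
Step 1: x=[7.1313] v=[-0.6750]
Step 2: x=[6.8128] v=[-1.2741]
Step 3: x=[6.3803] v=[-1.7299]
Step 4: x=[5.8826] v=[-1.9910]
Step 5: x=[5.3756] v=[-2.0282]
Step 6: x=[4.9163] v=[-1.8372]
Step 7: x=[4.5564] v=[-1.4395]
Step 8: x=[4.3364] v=[-0.8799]
Step 9: x=[4.2811] v=[-0.2213]
Step 10: x=[4.3967] v=[0.4622]
First v>=0 after going negative at step 10, time=2.5000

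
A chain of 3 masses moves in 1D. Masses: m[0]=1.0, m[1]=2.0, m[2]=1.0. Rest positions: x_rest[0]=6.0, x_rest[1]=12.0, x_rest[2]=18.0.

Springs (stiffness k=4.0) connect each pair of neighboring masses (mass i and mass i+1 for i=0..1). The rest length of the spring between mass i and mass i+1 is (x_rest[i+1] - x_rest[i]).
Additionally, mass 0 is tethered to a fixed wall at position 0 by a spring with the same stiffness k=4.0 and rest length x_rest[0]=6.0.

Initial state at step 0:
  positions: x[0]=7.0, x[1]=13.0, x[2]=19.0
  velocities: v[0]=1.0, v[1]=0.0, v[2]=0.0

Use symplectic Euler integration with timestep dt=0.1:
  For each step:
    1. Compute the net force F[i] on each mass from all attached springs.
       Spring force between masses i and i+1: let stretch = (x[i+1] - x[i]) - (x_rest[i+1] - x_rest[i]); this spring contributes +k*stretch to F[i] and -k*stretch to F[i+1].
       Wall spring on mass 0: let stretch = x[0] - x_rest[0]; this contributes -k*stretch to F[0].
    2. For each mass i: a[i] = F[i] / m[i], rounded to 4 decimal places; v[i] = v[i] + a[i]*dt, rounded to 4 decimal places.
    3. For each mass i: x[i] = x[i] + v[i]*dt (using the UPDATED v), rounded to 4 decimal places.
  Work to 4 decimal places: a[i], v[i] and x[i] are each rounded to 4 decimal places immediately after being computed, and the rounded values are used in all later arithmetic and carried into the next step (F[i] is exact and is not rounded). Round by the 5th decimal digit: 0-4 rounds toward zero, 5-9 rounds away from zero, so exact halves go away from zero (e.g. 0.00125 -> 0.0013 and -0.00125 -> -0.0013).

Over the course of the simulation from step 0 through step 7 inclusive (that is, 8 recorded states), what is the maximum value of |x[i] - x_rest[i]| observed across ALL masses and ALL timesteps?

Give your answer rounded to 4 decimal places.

Step 0: x=[7.0000 13.0000 19.0000] v=[1.0000 0.0000 0.0000]
Step 1: x=[7.0600 13.0000 19.0000] v=[0.6000 0.0000 0.0000]
Step 2: x=[7.0752 13.0012 19.0000] v=[0.1520 0.0120 0.0000]
Step 3: x=[7.0444 13.0039 19.0001] v=[-0.3077 0.0266 0.0005]
Step 4: x=[6.9702 13.0073 19.0003] v=[-0.7417 0.0339 0.0020]
Step 5: x=[6.8587 13.0098 19.0008] v=[-1.1149 0.0251 0.0048]
Step 6: x=[6.7189 13.0091 19.0016] v=[-1.3979 -0.0069 0.0084]
Step 7: x=[6.5620 13.0025 19.0027] v=[-1.5694 -0.0664 0.0114]
Max displacement = 1.0752

Answer: 1.0752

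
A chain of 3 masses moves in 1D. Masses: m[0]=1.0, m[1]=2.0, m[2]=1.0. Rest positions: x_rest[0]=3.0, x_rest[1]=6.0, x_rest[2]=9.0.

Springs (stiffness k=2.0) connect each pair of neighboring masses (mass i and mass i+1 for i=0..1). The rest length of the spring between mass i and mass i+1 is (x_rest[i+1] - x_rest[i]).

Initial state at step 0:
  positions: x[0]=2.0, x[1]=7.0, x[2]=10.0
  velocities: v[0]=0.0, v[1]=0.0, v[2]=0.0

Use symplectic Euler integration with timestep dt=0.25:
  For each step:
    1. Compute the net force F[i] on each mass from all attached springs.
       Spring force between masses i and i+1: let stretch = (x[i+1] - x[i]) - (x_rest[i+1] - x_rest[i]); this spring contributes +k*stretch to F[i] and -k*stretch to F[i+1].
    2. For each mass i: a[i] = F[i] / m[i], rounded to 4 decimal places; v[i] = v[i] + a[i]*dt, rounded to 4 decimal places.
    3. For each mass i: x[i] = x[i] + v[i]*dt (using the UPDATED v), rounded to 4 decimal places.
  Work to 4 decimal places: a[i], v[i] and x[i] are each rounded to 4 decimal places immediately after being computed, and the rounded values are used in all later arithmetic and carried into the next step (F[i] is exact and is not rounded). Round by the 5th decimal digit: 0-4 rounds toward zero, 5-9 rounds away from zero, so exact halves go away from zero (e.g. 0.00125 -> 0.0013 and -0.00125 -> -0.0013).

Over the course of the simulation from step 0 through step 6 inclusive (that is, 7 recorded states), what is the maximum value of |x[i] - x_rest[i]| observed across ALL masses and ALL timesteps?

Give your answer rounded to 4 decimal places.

Answer: 1.6960

Derivation:
Step 0: x=[2.0000 7.0000 10.0000] v=[0.0000 0.0000 0.0000]
Step 1: x=[2.2500 6.8750 10.0000] v=[1.0000 -0.5000 0.0000]
Step 2: x=[2.7031 6.6563 9.9844] v=[1.8125 -0.8750 -0.0625]
Step 3: x=[3.2754 6.3985 9.9278] v=[2.2891 -1.0313 -0.2266]
Step 4: x=[3.8631 6.1661 9.8050] v=[2.3507 -0.9298 -0.4913]
Step 5: x=[4.3637 6.0172 9.6023] v=[2.0022 -0.5958 -0.8108]
Step 6: x=[4.6960 5.9890 9.3265] v=[1.3290 -0.1129 -1.1034]
Max displacement = 1.6960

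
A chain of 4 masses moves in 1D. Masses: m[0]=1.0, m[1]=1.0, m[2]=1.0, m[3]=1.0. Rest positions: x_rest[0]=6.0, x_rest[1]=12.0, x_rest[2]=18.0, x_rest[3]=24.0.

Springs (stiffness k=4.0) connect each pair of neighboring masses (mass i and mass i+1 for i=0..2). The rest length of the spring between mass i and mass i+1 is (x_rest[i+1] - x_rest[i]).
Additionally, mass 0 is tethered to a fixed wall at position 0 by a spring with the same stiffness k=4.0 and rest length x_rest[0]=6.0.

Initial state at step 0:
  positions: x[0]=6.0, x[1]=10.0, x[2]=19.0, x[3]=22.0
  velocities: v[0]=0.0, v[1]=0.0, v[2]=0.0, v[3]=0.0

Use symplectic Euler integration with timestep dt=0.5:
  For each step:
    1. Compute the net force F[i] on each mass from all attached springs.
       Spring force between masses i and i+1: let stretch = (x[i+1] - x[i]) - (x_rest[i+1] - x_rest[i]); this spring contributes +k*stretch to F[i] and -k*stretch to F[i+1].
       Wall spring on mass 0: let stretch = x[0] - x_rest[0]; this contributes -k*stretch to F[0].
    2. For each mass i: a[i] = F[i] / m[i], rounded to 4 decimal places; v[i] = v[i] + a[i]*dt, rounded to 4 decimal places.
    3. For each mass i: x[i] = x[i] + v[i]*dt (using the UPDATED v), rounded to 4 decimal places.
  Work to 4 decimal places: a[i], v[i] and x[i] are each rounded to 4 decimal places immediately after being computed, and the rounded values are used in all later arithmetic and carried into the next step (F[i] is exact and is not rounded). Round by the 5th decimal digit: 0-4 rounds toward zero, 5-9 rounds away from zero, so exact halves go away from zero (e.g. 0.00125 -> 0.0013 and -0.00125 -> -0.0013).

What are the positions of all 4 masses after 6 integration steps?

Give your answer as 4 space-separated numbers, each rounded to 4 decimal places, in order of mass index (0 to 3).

Answer: 3.0000 17.0000 15.0000 26.0000

Derivation:
Step 0: x=[6.0000 10.0000 19.0000 22.0000] v=[0.0000 0.0000 0.0000 0.0000]
Step 1: x=[4.0000 15.0000 13.0000 25.0000] v=[-4.0000 10.0000 -12.0000 6.0000]
Step 2: x=[9.0000 7.0000 21.0000 22.0000] v=[10.0000 -16.0000 16.0000 -6.0000]
Step 3: x=[3.0000 15.0000 16.0000 24.0000] v=[-12.0000 16.0000 -10.0000 4.0000]
Step 4: x=[6.0000 12.0000 18.0000 24.0000] v=[6.0000 -6.0000 4.0000 0.0000]
Step 5: x=[9.0000 9.0000 20.0000 24.0000] v=[6.0000 -6.0000 4.0000 0.0000]
Step 6: x=[3.0000 17.0000 15.0000 26.0000] v=[-12.0000 16.0000 -10.0000 4.0000]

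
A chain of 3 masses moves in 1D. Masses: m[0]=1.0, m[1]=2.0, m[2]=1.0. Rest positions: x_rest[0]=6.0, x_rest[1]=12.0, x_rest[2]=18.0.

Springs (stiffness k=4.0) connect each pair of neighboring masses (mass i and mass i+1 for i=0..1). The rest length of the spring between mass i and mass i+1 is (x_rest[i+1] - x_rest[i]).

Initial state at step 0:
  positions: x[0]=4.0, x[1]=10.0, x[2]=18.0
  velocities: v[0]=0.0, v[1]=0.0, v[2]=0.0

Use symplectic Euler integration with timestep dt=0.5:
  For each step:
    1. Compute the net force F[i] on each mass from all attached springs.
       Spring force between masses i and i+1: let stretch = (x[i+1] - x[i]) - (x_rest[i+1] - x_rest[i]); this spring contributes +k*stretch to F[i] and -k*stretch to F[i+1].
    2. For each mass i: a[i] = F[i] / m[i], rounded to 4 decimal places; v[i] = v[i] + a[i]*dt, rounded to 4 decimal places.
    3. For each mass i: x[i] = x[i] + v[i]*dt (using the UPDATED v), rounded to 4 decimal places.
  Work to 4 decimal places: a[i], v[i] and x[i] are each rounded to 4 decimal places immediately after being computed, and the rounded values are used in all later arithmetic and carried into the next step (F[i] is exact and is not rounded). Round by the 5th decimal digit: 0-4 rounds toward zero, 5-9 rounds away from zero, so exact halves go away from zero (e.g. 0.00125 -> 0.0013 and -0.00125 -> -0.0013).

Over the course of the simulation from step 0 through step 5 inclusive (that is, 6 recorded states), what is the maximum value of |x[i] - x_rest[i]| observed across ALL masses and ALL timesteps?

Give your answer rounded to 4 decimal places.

Step 0: x=[4.0000 10.0000 18.0000] v=[0.0000 0.0000 0.0000]
Step 1: x=[4.0000 11.0000 16.0000] v=[0.0000 2.0000 -4.0000]
Step 2: x=[5.0000 11.0000 15.0000] v=[2.0000 0.0000 -2.0000]
Step 3: x=[6.0000 10.0000 16.0000] v=[2.0000 -2.0000 2.0000]
Step 4: x=[5.0000 10.0000 17.0000] v=[-2.0000 0.0000 2.0000]
Step 5: x=[3.0000 11.0000 17.0000] v=[-4.0000 2.0000 0.0000]
Max displacement = 3.0000

Answer: 3.0000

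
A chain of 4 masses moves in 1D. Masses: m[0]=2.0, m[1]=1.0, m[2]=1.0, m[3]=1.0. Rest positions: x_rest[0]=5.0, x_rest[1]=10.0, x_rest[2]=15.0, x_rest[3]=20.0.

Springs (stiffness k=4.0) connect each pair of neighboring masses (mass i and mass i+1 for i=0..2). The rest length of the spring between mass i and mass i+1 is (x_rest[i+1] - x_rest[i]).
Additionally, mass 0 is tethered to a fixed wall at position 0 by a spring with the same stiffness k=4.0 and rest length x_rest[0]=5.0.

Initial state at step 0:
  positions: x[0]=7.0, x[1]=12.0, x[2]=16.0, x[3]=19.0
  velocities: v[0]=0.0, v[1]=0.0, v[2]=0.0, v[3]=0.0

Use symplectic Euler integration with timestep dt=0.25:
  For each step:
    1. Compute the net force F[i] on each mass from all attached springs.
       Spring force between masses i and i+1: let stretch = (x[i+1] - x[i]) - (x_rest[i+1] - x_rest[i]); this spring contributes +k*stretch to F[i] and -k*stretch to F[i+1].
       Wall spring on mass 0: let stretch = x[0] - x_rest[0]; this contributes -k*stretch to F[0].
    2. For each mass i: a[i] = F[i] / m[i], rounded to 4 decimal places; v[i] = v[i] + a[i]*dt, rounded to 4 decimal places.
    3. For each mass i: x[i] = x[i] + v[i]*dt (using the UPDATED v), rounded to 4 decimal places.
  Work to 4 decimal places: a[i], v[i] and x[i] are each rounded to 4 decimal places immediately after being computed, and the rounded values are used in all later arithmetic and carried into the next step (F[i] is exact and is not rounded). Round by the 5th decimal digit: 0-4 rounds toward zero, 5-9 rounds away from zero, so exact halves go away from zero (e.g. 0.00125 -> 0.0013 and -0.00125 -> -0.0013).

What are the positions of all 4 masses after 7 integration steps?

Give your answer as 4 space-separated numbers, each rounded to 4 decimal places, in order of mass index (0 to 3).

Answer: 3.1938 9.2347 16.0709 21.7493

Derivation:
Step 0: x=[7.0000 12.0000 16.0000 19.0000] v=[0.0000 0.0000 0.0000 0.0000]
Step 1: x=[6.7500 11.7500 15.7500 19.5000] v=[-1.0000 -1.0000 -1.0000 2.0000]
Step 2: x=[6.2813 11.2500 15.4375 20.3125] v=[-1.8750 -2.0000 -1.2500 3.2500]
Step 3: x=[5.6485 10.5547 15.2969 21.1563] v=[-2.5313 -2.7812 -0.5625 3.3750]
Step 4: x=[4.9229 9.8184 15.4356 21.7852] v=[-2.9025 -2.9452 0.5547 2.5156]
Step 5: x=[4.1939 9.2625 15.7574 22.0767] v=[-2.9162 -2.2235 1.2871 1.1660]
Step 6: x=[3.5742 9.0632 16.0353 22.0384] v=[-2.4789 -0.7972 1.1115 -0.1533]
Step 7: x=[3.1938 9.2347 16.0709 21.7493] v=[-1.5215 0.6859 0.1425 -1.1564]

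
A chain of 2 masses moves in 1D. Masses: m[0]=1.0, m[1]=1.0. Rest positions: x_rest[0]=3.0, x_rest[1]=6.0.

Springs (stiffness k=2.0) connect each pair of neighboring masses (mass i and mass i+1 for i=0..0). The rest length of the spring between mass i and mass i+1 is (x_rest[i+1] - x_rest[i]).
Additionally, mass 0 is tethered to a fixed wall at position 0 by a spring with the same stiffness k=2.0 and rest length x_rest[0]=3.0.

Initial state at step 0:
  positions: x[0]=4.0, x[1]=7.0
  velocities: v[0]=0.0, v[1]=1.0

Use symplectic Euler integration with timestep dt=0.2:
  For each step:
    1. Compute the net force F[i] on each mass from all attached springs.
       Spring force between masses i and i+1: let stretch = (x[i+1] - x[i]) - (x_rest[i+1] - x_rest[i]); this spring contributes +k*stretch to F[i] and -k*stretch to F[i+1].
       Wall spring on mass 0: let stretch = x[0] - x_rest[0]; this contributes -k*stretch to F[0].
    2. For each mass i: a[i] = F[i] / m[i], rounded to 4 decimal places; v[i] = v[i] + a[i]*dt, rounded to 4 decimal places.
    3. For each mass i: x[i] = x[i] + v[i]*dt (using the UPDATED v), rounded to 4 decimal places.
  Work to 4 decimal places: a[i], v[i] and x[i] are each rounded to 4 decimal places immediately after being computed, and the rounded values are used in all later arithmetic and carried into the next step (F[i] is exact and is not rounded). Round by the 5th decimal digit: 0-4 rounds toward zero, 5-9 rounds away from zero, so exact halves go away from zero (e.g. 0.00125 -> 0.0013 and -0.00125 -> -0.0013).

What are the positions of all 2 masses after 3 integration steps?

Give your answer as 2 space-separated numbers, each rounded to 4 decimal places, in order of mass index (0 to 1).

Answer: 3.6416 7.5081

Derivation:
Step 0: x=[4.0000 7.0000] v=[0.0000 1.0000]
Step 1: x=[3.9200 7.2000] v=[-0.4000 1.0000]
Step 2: x=[3.7888 7.3776] v=[-0.6560 0.8880]
Step 3: x=[3.6416 7.5081] v=[-0.7360 0.6525]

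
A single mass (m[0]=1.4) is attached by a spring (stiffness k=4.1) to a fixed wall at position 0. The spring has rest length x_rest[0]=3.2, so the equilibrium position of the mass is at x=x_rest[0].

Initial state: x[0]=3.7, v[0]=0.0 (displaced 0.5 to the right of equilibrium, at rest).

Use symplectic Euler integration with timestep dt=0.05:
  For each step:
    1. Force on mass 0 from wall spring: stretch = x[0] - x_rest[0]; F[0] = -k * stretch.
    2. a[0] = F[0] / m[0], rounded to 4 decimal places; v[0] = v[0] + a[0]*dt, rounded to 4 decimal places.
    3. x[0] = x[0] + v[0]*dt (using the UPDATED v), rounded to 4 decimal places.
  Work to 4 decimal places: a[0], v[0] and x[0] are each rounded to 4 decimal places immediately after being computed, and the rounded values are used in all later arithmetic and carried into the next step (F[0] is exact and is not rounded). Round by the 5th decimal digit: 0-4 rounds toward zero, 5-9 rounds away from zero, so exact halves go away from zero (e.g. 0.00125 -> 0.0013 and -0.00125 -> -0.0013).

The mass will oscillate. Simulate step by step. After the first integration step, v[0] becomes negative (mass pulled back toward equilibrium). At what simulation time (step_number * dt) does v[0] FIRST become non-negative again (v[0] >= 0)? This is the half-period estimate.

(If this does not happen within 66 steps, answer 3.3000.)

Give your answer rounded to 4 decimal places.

Step 0: x=[3.7000] v=[0.0000]
Step 1: x=[3.6963] v=[-0.0732]
Step 2: x=[3.6890] v=[-0.1459]
Step 3: x=[3.6781] v=[-0.2175]
Step 4: x=[3.6637] v=[-0.2875]
Step 5: x=[3.6459] v=[-0.3554]
Step 6: x=[3.6249] v=[-0.4207]
Step 7: x=[3.6008] v=[-0.4829]
Step 8: x=[3.5737] v=[-0.5416]
Step 9: x=[3.5439] v=[-0.5963]
Step 10: x=[3.5116] v=[-0.6467]
Step 11: x=[3.4770] v=[-0.6923]
Step 12: x=[3.4404] v=[-0.7329]
Step 13: x=[3.4020] v=[-0.7681]
Step 14: x=[3.3621] v=[-0.7977]
Step 15: x=[3.3210] v=[-0.8214]
Step 16: x=[3.2790] v=[-0.8391]
Step 17: x=[3.2365] v=[-0.8507]
Step 18: x=[3.1937] v=[-0.8560]
Step 19: x=[3.1509] v=[-0.8551]
Step 20: x=[3.1085] v=[-0.8479]
Step 21: x=[3.0668] v=[-0.8345]
Step 22: x=[3.0261] v=[-0.8150]
Step 23: x=[2.9866] v=[-0.7895]
Step 24: x=[2.9487] v=[-0.7583]
Step 25: x=[2.9126] v=[-0.7215]
Step 26: x=[2.8786] v=[-0.6794]
Step 27: x=[2.8470] v=[-0.6323]
Step 28: x=[2.8180] v=[-0.5806]
Step 29: x=[2.7918] v=[-0.5247]
Step 30: x=[2.7686] v=[-0.4649]
Step 31: x=[2.7485] v=[-0.4017]
Step 32: x=[2.7317] v=[-0.3356]
Step 33: x=[2.7184] v=[-0.2670]
Step 34: x=[2.7086] v=[-0.1965]
Step 35: x=[2.7024] v=[-0.1245]
Step 36: x=[2.6998] v=[-0.0516]
Step 37: x=[2.7009] v=[0.0216]
First v>=0 after going negative at step 37, time=1.8500

Answer: 1.8500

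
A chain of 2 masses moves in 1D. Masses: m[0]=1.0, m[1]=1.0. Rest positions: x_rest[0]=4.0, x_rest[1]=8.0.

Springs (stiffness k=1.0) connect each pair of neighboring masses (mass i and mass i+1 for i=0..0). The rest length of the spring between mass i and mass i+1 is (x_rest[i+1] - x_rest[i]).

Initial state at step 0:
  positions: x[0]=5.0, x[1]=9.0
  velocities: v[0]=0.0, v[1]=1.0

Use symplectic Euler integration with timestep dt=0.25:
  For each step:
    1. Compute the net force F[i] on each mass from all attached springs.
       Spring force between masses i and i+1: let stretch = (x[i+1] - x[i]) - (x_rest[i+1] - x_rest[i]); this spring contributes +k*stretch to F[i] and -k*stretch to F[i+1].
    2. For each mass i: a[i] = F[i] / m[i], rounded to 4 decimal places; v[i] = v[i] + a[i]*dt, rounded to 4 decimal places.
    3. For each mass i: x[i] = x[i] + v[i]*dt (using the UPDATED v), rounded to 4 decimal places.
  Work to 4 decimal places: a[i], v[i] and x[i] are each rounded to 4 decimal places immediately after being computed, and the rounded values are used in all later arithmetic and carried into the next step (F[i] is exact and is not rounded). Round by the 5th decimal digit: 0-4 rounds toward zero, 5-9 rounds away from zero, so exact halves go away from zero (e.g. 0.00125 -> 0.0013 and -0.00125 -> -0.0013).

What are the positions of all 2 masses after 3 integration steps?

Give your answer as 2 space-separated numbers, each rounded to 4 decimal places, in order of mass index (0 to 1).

Step 0: x=[5.0000 9.0000] v=[0.0000 1.0000]
Step 1: x=[5.0000 9.2500] v=[0.0000 1.0000]
Step 2: x=[5.0156 9.4844] v=[0.0625 0.9375]
Step 3: x=[5.0605 9.6895] v=[0.1797 0.8203]

Answer: 5.0605 9.6895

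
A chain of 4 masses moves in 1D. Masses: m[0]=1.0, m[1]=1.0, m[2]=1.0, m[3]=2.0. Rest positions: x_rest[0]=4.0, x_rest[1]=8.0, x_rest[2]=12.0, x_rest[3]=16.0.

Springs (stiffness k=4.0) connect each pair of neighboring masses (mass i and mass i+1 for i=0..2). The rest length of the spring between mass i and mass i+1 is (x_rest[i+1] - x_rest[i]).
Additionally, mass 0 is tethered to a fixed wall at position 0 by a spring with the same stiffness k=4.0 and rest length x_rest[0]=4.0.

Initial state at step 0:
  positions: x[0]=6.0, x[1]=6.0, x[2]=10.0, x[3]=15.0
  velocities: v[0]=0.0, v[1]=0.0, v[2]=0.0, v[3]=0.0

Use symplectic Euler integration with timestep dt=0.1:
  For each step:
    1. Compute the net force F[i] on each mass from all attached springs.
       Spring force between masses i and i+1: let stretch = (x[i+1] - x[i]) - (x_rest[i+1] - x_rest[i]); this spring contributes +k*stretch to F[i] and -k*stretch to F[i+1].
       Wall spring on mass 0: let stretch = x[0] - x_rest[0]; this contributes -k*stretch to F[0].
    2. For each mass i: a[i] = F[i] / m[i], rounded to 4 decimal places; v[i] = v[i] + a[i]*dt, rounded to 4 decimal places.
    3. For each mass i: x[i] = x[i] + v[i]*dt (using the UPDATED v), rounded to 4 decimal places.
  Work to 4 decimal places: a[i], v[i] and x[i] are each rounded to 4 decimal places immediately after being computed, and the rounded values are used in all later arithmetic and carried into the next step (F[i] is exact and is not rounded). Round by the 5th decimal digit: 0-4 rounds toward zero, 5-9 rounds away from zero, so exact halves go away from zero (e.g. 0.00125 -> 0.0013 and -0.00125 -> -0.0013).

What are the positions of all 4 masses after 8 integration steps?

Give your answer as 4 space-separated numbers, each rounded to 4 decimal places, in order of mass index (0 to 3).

Step 0: x=[6.0000 6.0000 10.0000 15.0000] v=[0.0000 0.0000 0.0000 0.0000]
Step 1: x=[5.7600 6.1600 10.0400 14.9800] v=[-2.4000 1.6000 0.4000 -0.2000]
Step 2: x=[5.3056 6.4592 10.1224 14.9412] v=[-4.5440 2.9920 0.8240 -0.3880]
Step 3: x=[4.6851 6.8588 10.2510 14.8860] v=[-6.2048 3.9958 1.2862 -0.5518]
Step 4: x=[3.9642 7.3071 10.4293 14.8181] v=[-7.2094 4.4832 1.7833 -0.6788]
Step 5: x=[3.2184 7.7466 10.6583 14.7424] v=[-7.4579 4.3949 2.2899 -0.7566]
Step 6: x=[2.5250 8.1214 10.9342 14.6651] v=[-6.9340 3.7483 2.7589 -0.7734]
Step 7: x=[1.9545 8.3849 11.2468 14.5931] v=[-5.7054 2.6349 3.1261 -0.7196]
Step 8: x=[1.5630 8.5057 11.5788 14.5342] v=[-3.9150 1.2075 3.3199 -0.5889]

Answer: 1.5630 8.5057 11.5788 14.5342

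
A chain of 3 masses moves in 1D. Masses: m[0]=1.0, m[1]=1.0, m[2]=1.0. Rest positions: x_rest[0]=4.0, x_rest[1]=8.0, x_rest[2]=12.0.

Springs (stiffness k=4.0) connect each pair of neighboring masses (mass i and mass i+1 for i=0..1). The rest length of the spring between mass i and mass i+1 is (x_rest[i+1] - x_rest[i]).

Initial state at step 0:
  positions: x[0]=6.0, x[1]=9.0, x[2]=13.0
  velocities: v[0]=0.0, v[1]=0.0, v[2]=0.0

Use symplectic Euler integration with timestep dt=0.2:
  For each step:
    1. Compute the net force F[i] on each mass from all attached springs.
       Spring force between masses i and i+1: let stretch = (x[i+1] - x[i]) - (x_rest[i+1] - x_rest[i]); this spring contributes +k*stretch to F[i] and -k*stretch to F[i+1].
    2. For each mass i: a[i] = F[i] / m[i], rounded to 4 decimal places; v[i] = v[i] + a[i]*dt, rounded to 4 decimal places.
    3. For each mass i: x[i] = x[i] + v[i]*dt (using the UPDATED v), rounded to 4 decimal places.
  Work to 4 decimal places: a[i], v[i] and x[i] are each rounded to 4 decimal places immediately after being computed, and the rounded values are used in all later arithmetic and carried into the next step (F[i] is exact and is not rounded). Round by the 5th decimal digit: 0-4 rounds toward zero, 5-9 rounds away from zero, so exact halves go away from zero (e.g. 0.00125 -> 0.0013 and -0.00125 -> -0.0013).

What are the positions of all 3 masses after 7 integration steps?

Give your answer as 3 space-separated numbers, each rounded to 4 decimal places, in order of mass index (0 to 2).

Answer: 4.9262 9.1344 13.9393

Derivation:
Step 0: x=[6.0000 9.0000 13.0000] v=[0.0000 0.0000 0.0000]
Step 1: x=[5.8400 9.1600 13.0000] v=[-0.8000 0.8000 0.0000]
Step 2: x=[5.5712 9.4032 13.0256] v=[-1.3440 1.2160 0.1280]
Step 3: x=[5.2755 9.6129 13.1116] v=[-1.4784 1.0483 0.4301]
Step 4: x=[5.0338 9.6884 13.2778] v=[-1.2085 0.3773 0.8311]
Step 5: x=[4.8968 9.5934 13.5097] v=[-0.6848 -0.4749 1.1596]
Step 6: x=[4.8713 9.3736 13.7550] v=[-0.1275 -1.0991 1.2266]
Step 7: x=[4.9262 9.1344 13.9393] v=[0.2743 -1.1958 0.9215]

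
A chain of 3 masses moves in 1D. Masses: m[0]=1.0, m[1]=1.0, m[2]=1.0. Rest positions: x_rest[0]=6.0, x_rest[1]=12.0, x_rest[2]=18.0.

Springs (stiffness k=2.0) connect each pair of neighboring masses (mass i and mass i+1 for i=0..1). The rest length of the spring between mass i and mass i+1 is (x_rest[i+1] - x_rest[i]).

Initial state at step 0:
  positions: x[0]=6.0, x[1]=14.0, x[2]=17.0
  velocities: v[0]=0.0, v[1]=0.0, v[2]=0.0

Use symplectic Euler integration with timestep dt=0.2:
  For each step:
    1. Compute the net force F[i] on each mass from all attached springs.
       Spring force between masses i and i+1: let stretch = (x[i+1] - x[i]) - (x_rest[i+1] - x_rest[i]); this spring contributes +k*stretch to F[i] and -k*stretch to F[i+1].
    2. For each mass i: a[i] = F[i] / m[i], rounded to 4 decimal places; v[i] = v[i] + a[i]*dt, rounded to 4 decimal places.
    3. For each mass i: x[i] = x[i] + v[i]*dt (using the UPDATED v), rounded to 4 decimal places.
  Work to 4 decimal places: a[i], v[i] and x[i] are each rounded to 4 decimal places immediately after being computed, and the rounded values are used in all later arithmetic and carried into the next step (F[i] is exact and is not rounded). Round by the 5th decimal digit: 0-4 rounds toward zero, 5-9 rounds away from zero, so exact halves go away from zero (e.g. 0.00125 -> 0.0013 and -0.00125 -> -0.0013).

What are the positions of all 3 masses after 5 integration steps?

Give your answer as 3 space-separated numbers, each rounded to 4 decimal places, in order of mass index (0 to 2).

Step 0: x=[6.0000 14.0000 17.0000] v=[0.0000 0.0000 0.0000]
Step 1: x=[6.1600 13.6000 17.2400] v=[0.8000 -2.0000 1.2000]
Step 2: x=[6.4352 12.8960 17.6688] v=[1.3760 -3.5200 2.1440]
Step 3: x=[6.7473 12.0570 18.1958] v=[1.5603 -4.1952 2.6349]
Step 4: x=[7.0041 11.2843 18.7117] v=[1.2842 -3.8636 2.5794]
Step 5: x=[7.1234 10.7634 19.1134] v=[0.5963 -2.6047 2.0084]

Answer: 7.1234 10.7634 19.1134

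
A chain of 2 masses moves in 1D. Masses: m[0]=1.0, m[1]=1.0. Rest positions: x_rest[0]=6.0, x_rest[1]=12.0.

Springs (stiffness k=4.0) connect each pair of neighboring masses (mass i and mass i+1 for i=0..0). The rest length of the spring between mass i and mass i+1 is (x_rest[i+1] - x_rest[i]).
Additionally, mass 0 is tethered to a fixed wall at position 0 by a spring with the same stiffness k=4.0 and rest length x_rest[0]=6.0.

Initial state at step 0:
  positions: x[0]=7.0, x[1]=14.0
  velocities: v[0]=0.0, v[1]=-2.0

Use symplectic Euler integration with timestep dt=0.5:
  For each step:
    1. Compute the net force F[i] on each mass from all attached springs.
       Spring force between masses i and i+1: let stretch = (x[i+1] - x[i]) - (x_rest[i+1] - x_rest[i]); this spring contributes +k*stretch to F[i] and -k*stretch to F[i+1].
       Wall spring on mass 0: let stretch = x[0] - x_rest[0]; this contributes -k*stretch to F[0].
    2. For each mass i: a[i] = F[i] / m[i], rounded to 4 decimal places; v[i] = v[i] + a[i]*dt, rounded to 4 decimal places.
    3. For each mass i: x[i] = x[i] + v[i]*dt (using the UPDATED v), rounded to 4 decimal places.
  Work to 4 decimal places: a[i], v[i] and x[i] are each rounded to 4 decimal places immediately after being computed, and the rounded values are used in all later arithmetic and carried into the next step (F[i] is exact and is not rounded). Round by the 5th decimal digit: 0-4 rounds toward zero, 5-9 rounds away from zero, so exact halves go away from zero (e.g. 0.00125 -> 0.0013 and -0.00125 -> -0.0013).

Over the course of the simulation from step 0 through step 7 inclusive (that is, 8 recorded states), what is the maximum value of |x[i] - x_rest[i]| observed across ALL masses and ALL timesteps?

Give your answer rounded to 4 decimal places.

Step 0: x=[7.0000 14.0000] v=[0.0000 -2.0000]
Step 1: x=[7.0000 12.0000] v=[0.0000 -4.0000]
Step 2: x=[5.0000 11.0000] v=[-4.0000 -2.0000]
Step 3: x=[4.0000 10.0000] v=[-2.0000 -2.0000]
Step 4: x=[5.0000 9.0000] v=[2.0000 -2.0000]
Step 5: x=[5.0000 10.0000] v=[0.0000 2.0000]
Step 6: x=[5.0000 12.0000] v=[0.0000 4.0000]
Step 7: x=[7.0000 13.0000] v=[4.0000 2.0000]
Max displacement = 3.0000

Answer: 3.0000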